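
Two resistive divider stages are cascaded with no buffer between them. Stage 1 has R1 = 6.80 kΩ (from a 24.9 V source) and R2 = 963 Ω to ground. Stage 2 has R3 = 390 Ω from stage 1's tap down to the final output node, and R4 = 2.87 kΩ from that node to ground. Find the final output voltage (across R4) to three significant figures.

V_out ≈ 2.16 V

Stage 2 presents R3+R4 = 3260 Ω as a load on stage 1's tap.
Stage 1's lower leg becomes R2‖(R3+R4) = 743.4 Ω, so V_mid = 24.9 × 743.4/7543 = 2.454 V.
Stage 2 is itself unloaded: V_out = V_mid × R4/(R3+R4) = 2.454 × 2870/3260 = 2.16 V.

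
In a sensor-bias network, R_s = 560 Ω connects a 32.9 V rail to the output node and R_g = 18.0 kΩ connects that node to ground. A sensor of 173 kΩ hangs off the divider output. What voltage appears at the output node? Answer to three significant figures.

The load sits in parallel with R_g: R_g‖R_L = (18000 × 173000) / (18000 + 173000) = 16300 Ω.
V_out = 32.9 × 16300 / (560 + 16300) = 32.9 × 16300/16860 = 31.8 V.
(Unloaded it would have been 31.9 V.)

V_out ≈ 31.8 V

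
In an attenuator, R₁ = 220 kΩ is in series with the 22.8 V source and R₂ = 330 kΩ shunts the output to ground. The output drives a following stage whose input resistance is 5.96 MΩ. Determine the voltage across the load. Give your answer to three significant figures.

The load sits in parallel with R₂: R₂‖R_L = (330 × 5960) / (330 + 5960) = 312.7 kΩ.
V_out = 22.8 × 312.7 / (220 + 312.7) = 22.8 × 312.7/532.7 = 13.4 V.

V_out ≈ 13.4 V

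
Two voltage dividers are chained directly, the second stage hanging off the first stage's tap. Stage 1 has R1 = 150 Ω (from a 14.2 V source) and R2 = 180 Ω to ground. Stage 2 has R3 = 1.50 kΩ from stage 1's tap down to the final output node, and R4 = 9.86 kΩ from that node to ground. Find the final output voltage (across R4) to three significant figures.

V_out ≈ 6.67 V

Stage 2 presents R3+R4 = 11360 Ω as a load on stage 1's tap.
Stage 1's lower leg becomes R2‖(R3+R4) = 177.2 Ω, so V_mid = 14.2 × 177.2/327.2 = 7.690 V.
Stage 2 is itself unloaded: V_out = V_mid × R4/(R3+R4) = 7.690 × 9860/11360 = 6.67 V.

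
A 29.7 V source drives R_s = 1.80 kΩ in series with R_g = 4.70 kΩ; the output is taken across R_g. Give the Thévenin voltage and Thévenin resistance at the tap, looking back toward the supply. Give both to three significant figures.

V_th is the open-circuit tap voltage: 29.7 × 4.70/(1.80 + 4.70) = 21.5 V.
With the supply zeroed, R_s and R_g appear in parallel from the tap: R_th = R_s‖R_g = (1.80 × 4.70)/6.500 = 1.30 kΩ.

V_th = 21.5 V, R_th = 1.30 kΩ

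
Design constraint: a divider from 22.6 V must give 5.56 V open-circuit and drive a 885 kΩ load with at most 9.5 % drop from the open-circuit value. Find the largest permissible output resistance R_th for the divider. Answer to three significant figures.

Loading drop = R_th/(R_th + R_L) ≤ 0.0950, so R_th ≤ R_L · ε/(1−ε) = 885 kΩ × 0.0950/0.9050 = 92.9 kΩ.
(Any R1, R2 with R2/(R1+R2) = 0.246 and R1‖R2 ≤ 92.9 kΩ will meet the spec.)

R_th ≤ 92.9 kΩ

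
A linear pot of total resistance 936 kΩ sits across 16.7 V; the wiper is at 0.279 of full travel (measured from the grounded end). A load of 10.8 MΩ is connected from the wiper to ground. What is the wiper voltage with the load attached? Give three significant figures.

The wiper splits the pot into (1−α)R = 674.9 kΩ above and αR = 261.1 kΩ below.
Lower section ‖ load = 255.0 kΩ.
V_wiper = 16.7 × 255.0/(674.9 + 255.0) = 4.58 V.

V ≈ 4.58 V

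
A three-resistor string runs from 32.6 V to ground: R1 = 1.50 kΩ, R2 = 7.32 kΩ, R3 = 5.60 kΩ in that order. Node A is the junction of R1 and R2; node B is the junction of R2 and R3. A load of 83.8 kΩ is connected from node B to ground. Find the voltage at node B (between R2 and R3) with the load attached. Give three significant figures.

V ≈ 12.2 V

At node B, R3 is in parallel with the load: R3‖R_L = 5.249 kΩ.
Below node A the resistance is R2 + (R3‖R_L) = 12.57 kΩ, so V_A = 32.6 × 12.57/14.07 = 29.12 V.
Then V_B = V_A × (R3‖R_L)/(R2 + R3‖R_L) = 29.12 × 5.249/12.57 = 12.2 V.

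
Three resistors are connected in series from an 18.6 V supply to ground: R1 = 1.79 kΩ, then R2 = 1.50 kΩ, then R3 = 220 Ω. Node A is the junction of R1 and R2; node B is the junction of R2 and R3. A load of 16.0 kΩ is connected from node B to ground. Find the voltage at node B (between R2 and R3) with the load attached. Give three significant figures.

V ≈ 1.15 V

At node B, R3 is in parallel with the load: R3‖R_L = 217.0 Ω.
Below node A the resistance is R2 + (R3‖R_L) = 1717 Ω, so V_A = 18.6 × 1717/3507 = 9.106 V.
Then V_B = V_A × (R3‖R_L)/(R2 + R3‖R_L) = 9.106 × 217.0/1717 = 1.15 V.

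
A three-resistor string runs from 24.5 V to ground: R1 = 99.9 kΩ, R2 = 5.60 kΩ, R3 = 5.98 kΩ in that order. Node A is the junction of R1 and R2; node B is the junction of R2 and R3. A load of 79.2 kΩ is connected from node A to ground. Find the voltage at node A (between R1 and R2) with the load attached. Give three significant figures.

Below node A the series string R2+R3 = 11.58 kΩ sits in parallel with the 79.2 kΩ load: 10.10 kΩ.
V_A = 24.5 × 10.10/(99.9 + 10.10) = 2.25 V.

V ≈ 2.25 V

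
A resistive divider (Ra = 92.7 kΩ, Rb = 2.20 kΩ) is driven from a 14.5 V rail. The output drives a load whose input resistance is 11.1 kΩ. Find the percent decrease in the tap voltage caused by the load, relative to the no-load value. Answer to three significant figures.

Unloaded V = 14.5 × 2.20/94.90 = 0.3361 V.
Loaded: Rb‖R_L = 1.836 kΩ, giving V = 14.5 × 1.836/94.54 = 0.2816 V.
Drop = (0.3361 − 0.2816) / 0.3361 = 16.2 %.

16.2 %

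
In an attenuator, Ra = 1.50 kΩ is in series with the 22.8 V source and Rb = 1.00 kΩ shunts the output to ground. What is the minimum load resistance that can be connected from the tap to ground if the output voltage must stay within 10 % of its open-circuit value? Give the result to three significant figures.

Output resistance R_th = Ra‖Rb = (1500 × 1000)/2500 = 600.0 Ω.
The fractional drop is R_th/(R_th + R_L); requiring this ≤ 0.100 gives R_L ≥ R_th(1/0.100 − 1) = 600.0 × 9.000 = 5.40 kΩ.

R_L(min) ≈ 5.40 kΩ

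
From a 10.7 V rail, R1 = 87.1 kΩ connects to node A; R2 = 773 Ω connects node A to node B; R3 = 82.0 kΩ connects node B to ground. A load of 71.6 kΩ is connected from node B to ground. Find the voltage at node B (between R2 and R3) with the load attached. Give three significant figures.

V ≈ 3.24 V

At node B, R3 is in parallel with the load: R3‖R_L = 38220 Ω.
Below node A the resistance is R2 + (R3‖R_L) = 39000 Ω, so V_A = 10.7 × 39000/126100 = 3.309 V.
Then V_B = V_A × (R3‖R_L)/(R2 + R3‖R_L) = 3.309 × 38220/39000 = 3.24 V.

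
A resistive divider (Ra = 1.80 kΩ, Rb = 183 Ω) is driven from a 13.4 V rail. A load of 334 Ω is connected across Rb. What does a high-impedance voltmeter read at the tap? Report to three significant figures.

The load sits in parallel with Rb: Rb‖R_L = (183 × 334) / (183 + 334) = 118.2 Ω.
V_out = 13.4 × 118.2 / (1800 + 118.2) = 13.4 × 118.2/1918 = 0.826 V.

V_out ≈ 0.826 V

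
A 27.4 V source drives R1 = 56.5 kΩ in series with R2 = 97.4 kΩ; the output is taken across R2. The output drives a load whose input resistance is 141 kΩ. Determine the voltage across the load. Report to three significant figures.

The load sits in parallel with R2: R2‖R_L = (97.4 × 141) / (97.4 + 141) = 57.61 kΩ.
V_out = 27.4 × 57.61 / (56.5 + 57.61) = 27.4 × 57.61/114.1 = 13.8 V.
(Unloaded it would have been 17.3 V.)

V_out ≈ 13.8 V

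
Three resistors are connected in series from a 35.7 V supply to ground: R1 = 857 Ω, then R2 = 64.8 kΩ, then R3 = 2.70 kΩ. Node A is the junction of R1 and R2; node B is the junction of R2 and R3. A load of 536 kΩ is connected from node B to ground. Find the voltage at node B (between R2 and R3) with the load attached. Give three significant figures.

V ≈ 1.40 V

At node B, R3 is in parallel with the load: R3‖R_L = 2686 Ω.
Below node A the resistance is R2 + (R3‖R_L) = 67490 Ω, so V_A = 35.7 × 67490/68340 = 35.25 V.
Then V_B = V_A × (R3‖R_L)/(R2 + R3‖R_L) = 35.25 × 2686/67490 = 1.40 V.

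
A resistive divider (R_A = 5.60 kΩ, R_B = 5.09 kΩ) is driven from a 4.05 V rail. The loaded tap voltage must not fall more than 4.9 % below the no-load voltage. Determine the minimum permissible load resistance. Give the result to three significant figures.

R_L(min) ≈ 51.8 kΩ

Output resistance R_th = R_A‖R_B = (5.60 × 5.09)/10.69 = 2.666 kΩ.
The fractional drop is R_th/(R_th + R_L); requiring this ≤ 0.0490 gives R_L ≥ R_th(1/0.0490 − 1) = 2.666 × 19.41 = 51.8 kΩ.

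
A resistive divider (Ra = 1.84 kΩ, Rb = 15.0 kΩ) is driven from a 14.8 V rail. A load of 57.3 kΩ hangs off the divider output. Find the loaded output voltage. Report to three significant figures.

The load sits in parallel with Rb: Rb‖R_L = (15.0 × 57.3) / (15.0 + 57.3) = 11.89 kΩ.
V_out = 14.8 × 11.89 / (1.84 + 11.89) = 14.8 × 11.89/13.73 = 12.8 V.
(Unloaded it would have been 13.2 V.)

V_out ≈ 12.8 V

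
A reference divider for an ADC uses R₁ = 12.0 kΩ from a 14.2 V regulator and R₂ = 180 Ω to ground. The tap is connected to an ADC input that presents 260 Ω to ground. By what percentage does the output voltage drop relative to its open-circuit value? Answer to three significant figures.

40.5 %

The divider's output (Thévenin) resistance is R₁‖R₂ = 177.3 Ω.
Fractional drop under load = R_th/(R_th + R_L) = 177.3 / (177.3 + 260) = 0.4055.
So the output falls by 40.5 %.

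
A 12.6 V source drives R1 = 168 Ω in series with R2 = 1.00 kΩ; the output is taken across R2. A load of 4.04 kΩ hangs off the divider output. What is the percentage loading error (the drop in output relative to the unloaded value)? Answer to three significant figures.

The divider's output (Thévenin) resistance is R1‖R2 = 143.8 Ω.
Fractional drop under load = R_th/(R_th + R_L) = 143.8 / (143.8 + 4040) = 0.03438.
So the output falls by 3.44 %.

3.44 %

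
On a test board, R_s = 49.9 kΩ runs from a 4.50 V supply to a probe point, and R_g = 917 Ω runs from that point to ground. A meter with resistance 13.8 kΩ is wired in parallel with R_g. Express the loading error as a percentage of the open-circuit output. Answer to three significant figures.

The divider's output (Thévenin) resistance is R_s‖R_g = 900.5 Ω.
Fractional drop under load = R_th/(R_th + R_L) = 900.5 / (900.5 + 13800) = 0.06125.
So the output falls by 6.13 %.

6.13 %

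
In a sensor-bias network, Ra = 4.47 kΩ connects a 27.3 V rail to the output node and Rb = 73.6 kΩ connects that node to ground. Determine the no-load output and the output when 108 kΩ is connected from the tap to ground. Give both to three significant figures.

Unloaded: 25.7 V; loaded: 24.8 V

Open-circuit: V = 27.3 × 73.6/(4.47 + 73.6) = 25.7 V.
With the load, Rb becomes Rb‖R_L = 43.77 kΩ, so V = 27.3 × 43.77/48.24 = 24.8 V.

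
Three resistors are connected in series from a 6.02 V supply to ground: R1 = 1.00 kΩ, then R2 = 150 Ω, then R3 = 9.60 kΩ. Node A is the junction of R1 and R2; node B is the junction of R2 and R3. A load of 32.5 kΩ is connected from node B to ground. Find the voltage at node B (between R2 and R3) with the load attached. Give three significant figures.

V ≈ 5.21 V

At node B, R3 is in parallel with the load: R3‖R_L = 7411 Ω.
Below node A the resistance is R2 + (R3‖R_L) = 7561 Ω, so V_A = 6.02 × 7561/8561 = 5.317 V.
Then V_B = V_A × (R3‖R_L)/(R2 + R3‖R_L) = 5.317 × 7411/7561 = 5.21 V.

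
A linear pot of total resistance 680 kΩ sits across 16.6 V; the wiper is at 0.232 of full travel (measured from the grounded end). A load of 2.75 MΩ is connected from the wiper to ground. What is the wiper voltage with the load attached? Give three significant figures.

V ≈ 3.69 V

The wiper splits the pot into (1−α)R = 522.2 kΩ above and αR = 157.8 kΩ below.
Lower section ‖ load = 149.2 kΩ.
V_wiper = 16.6 × 149.2/(522.2 + 149.2) = 3.69 V.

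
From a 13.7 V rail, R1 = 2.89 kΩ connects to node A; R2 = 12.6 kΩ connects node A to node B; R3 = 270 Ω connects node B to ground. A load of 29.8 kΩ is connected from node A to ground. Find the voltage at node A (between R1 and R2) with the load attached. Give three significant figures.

V ≈ 10.4 V

Below node A the series string R2+R3 = 12870 Ω sits in parallel with the 29800 Ω load: 8988 Ω.
V_A = 13.7 × 8988/(2890 + 8988) = 10.4 V.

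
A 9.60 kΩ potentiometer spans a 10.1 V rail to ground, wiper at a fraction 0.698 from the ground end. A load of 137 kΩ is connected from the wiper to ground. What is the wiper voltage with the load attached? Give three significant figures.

The wiper splits the pot into (1−α)R = 2.899 kΩ above and αR = 6.701 kΩ below.
Lower section ‖ load = 6.388 kΩ.
V_wiper = 10.1 × 6.388/(2.899 + 6.388) = 6.95 V.

V ≈ 6.95 V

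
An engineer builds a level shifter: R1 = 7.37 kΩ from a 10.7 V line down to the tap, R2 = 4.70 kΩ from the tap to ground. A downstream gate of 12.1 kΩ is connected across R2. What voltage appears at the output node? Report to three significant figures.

The load sits in parallel with R2: R2‖R_L = (4.70 × 12.1) / (4.70 + 12.1) = 3.385 kΩ.
V_out = 10.7 × 3.385 / (7.37 + 3.385) = 10.7 × 3.385/10.76 = 3.37 V.

V_out ≈ 3.37 V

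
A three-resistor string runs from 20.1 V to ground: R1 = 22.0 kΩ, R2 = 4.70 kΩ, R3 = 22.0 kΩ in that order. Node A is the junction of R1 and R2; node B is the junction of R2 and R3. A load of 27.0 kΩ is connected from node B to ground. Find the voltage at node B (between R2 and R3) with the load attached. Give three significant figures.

V ≈ 6.28 V

At node B, R3 is in parallel with the load: R3‖R_L = 12.12 kΩ.
Below node A the resistance is R2 + (R3‖R_L) = 16.82 kΩ, so V_A = 20.1 × 16.82/38.82 = 8.710 V.
Then V_B = V_A × (R3‖R_L)/(R2 + R3‖R_L) = 8.710 × 12.12/16.82 = 6.28 V.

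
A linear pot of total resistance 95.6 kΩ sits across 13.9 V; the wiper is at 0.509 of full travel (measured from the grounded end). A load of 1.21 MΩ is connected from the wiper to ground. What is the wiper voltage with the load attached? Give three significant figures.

The wiper splits the pot into (1−α)R = 46.94 kΩ above and αR = 48.66 kΩ below.
Lower section ‖ load = 46.78 kΩ.
V_wiper = 13.9 × 46.78/(46.94 + 46.78) = 6.94 V.

V ≈ 6.94 V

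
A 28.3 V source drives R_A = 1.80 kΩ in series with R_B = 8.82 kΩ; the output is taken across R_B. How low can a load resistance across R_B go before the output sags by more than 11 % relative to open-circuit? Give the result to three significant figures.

Output resistance R_th = R_A‖R_B = (1.80 × 8.82)/10.62 = 1.495 kΩ.
The fractional drop is R_th/(R_th + R_L); requiring this ≤ 0.110 gives R_L ≥ R_th(1/0.110 − 1) = 1.495 × 8.091 = 12.1 kΩ.

R_L(min) ≈ 12.1 kΩ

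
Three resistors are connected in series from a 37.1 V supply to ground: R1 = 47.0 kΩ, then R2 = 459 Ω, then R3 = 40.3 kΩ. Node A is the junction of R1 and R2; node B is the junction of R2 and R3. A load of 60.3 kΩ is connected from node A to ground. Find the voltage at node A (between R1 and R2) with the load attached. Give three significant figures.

V ≈ 12.7 V

Below node A the series string R2+R3 = 40760 Ω sits in parallel with the 60300 Ω load: 24320 Ω.
V_A = 37.1 × 24320/(47000 + 24320) = 12.7 V.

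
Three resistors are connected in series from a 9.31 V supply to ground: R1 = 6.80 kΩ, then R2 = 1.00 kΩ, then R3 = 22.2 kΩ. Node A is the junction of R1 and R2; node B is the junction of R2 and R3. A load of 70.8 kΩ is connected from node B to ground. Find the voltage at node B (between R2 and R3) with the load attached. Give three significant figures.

V ≈ 6.37 V

At node B, R3 is in parallel with the load: R3‖R_L = 16.90 kΩ.
Below node A the resistance is R2 + (R3‖R_L) = 17.90 kΩ, so V_A = 9.31 × 17.90/24.70 = 6.747 V.
Then V_B = V_A × (R3‖R_L)/(R2 + R3‖R_L) = 6.747 × 16.90/17.90 = 6.37 V.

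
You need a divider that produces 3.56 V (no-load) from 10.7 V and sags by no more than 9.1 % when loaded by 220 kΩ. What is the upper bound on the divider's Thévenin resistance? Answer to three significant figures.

R_th ≤ 22.0 kΩ

Loading drop = R_th/(R_th + R_L) ≤ 0.0910, so R_th ≤ R_L · ε/(1−ε) = 220 kΩ × 0.0910/0.9090 = 22.0 kΩ.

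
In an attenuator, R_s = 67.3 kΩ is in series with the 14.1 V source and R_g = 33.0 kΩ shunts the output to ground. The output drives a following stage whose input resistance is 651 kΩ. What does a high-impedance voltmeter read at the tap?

V_out ≈ 4.49 V

The load sits in parallel with R_g: R_g‖R_L = (33.0 × 651) / (33.0 + 651) = 31.41 kΩ.
V_out = 14.1 × 31.41 / (67.3 + 31.41) = 14.1 × 31.41/98.71 = 4.49 V.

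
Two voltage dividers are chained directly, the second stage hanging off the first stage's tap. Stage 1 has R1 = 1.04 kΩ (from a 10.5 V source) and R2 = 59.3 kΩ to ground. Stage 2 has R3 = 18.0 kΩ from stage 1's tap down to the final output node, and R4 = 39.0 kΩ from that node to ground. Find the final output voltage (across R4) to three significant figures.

V_out ≈ 6.94 V

Stage 2 presents R3+R4 = 57.00 kΩ as a load on stage 1's tap.
Stage 1's lower leg becomes R2‖(R3+R4) = 29.06 kΩ, so V_mid = 10.5 × 29.06/30.10 = 10.14 V.
Stage 2 is itself unloaded: V_out = V_mid × R4/(R3+R4) = 10.14 × 39.0/57.00 = 6.94 V.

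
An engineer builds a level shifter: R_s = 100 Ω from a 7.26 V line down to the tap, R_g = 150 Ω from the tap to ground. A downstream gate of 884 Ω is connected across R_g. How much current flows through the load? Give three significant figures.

I_L ≈ 4.61 mA

R_g‖R_L = 128.2 Ω; V_out = 7.26 × 128.2/228.2 = 4.079 V.
I_L = V_out / R_L = 4.079 / 884 Ω = 4.61 mA.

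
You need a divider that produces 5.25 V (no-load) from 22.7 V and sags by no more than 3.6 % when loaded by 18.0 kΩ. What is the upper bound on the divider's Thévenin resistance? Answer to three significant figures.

Loading drop = R_th/(R_th + R_L) ≤ 0.0360, so R_th ≤ R_L · ε/(1−ε) = 18.0 kΩ × 0.0360/0.9640 = 672 Ω.

R_th ≤ 672 Ω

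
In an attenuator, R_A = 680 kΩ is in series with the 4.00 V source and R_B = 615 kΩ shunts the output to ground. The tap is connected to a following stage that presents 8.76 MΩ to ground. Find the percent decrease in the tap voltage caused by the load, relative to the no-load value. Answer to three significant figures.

3.56 %

The divider's output (Thévenin) resistance is R_A‖R_B = 322.9 kΩ.
Fractional drop under load = R_th/(R_th + R_L) = 322.9 / (322.9 + 8760) = 0.03555.
So the output falls by 3.56 %.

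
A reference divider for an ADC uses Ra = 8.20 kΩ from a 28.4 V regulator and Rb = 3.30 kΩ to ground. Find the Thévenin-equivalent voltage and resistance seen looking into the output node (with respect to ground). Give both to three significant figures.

V_th is the open-circuit tap voltage: 28.4 × 3.30/(8.20 + 3.30) = 8.15 V.
With the supply zeroed, Ra and Rb appear in parallel from the tap: R_th = Ra‖Rb = (8.20 × 3.30)/11.50 = 2.35 kΩ.

V_th = 8.15 V, R_th = 2.35 kΩ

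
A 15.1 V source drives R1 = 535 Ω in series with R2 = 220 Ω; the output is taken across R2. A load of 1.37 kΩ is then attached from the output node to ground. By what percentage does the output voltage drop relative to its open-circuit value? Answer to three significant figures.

Unloaded V = 15.1 × 220/755.0 = 4.4000 V.
Loaded: R2‖R_L = 189.6 Ω, giving V = 15.1 × 189.6/724.6 = 3.9505 V.
Drop = (4.4000 − 3.9505) / 4.4000 = 10.2 %.

10.2 %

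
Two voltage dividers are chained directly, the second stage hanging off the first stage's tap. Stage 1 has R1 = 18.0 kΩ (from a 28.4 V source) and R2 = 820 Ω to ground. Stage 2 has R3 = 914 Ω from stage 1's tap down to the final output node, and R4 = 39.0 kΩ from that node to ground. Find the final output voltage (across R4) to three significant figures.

Stage 2 presents R3+R4 = 39910 Ω as a load on stage 1's tap.
Stage 1's lower leg becomes R2‖(R3+R4) = 803.5 Ω, so V_mid = 28.4 × 803.5/18800 = 1.214 V.
Stage 2 is itself unloaded: V_out = V_mid × R4/(R3+R4) = 1.214 × 39000/39910 = 1.19 V.

V_out ≈ 1.19 V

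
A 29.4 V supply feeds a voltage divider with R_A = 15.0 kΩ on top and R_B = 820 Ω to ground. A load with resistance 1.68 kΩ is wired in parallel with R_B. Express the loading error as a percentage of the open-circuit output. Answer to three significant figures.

31.6 %

Unloaded V = 29.4 × 820/15820 = 1.524 V.
Loaded: R_B‖R_L = 551.0 Ω, giving V = 29.4 × 551.0/15550 = 1.042 V.
Drop = (1.524 − 1.042) / 1.524 = 31.6 %.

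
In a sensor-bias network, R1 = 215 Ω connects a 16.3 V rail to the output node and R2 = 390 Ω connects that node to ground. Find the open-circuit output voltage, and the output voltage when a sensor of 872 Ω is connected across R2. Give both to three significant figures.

Open-circuit: V = 16.3 × 390/(215 + 390) = 10.5 V.
With the load, R2 becomes R2‖R_L = 269.5 Ω, so V = 16.3 × 269.5/484.5 = 9.07 V.

Unloaded: 10.5 V; loaded: 9.07 V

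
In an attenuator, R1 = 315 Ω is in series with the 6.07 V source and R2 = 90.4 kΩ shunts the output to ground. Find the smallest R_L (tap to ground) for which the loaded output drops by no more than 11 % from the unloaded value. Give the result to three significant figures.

R_L(min) ≈ 2.54 kΩ

Output resistance R_th = R1‖R2 = (315 × 90400)/90720 = 313.9 Ω.
The fractional drop is R_th/(R_th + R_L); requiring this ≤ 0.110 gives R_L ≥ R_th(1/0.110 − 1) = 313.9 × 8.091 = 2.54 kΩ.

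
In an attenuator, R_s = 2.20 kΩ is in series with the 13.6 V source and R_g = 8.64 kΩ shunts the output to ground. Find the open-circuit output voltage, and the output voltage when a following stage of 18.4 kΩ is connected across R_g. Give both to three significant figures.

Open-circuit: V = 13.6 × 8.64/(2.20 + 8.64) = 10.8 V.
With the load, R_g becomes R_g‖R_L = 5.879 kΩ, so V = 13.6 × 5.879/8.079 = 9.90 V.

Unloaded: 10.8 V; loaded: 9.90 V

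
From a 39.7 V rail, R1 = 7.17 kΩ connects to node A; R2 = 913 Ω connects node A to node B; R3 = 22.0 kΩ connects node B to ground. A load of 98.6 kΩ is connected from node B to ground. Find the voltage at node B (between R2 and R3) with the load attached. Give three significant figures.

V ≈ 27.4 V

At node B, R3 is in parallel with the load: R3‖R_L = 17990 Ω.
Below node A the resistance is R2 + (R3‖R_L) = 18900 Ω, so V_A = 39.7 × 18900/26070 = 28.78 V.
Then V_B = V_A × (R3‖R_L)/(R2 + R3‖R_L) = 28.78 × 17990/18900 = 27.4 V.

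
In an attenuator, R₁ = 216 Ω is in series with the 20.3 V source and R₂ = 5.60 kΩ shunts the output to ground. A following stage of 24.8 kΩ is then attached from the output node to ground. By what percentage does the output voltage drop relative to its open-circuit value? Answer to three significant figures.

0.832 %

The divider's output (Thévenin) resistance is R₁‖R₂ = 208.0 Ω.
Fractional drop under load = R_th/(R_th + R_L) = 208.0 / (208.0 + 24800) = 0.008316.
So the output falls by 0.832 %.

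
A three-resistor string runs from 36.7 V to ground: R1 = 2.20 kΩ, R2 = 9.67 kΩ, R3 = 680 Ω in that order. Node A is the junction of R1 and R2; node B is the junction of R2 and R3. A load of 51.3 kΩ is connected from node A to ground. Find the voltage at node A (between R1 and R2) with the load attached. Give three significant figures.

V ≈ 29.2 V

Below node A the series string R2+R3 = 10350 Ω sits in parallel with the 51300 Ω load: 8612 Ω.
V_A = 36.7 × 8612/(2200 + 8612) = 29.2 V.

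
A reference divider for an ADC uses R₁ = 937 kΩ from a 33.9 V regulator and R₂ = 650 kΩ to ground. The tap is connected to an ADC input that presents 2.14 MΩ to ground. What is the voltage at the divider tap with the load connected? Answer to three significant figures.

V_out ≈ 11.8 V

The load sits in parallel with R₂: R₂‖R_L = (650 × 2140) / (650 + 2140) = 498.6 kΩ.
V_out = 33.9 × 498.6 / (937 + 498.6) = 33.9 × 498.6/1436 = 11.8 V.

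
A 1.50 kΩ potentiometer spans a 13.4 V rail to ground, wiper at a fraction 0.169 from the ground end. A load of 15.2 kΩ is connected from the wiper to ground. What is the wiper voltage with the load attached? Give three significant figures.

The wiper splits the pot into (1−α)R = 1246 Ω above and αR = 253.5 Ω below.
Lower section ‖ load = 249.3 Ω.
V_wiper = 13.4 × 249.3/(1246 + 249.3) = 2.23 V.

V ≈ 2.23 V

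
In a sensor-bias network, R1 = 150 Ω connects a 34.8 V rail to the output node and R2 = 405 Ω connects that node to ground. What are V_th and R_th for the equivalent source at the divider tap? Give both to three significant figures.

V_th is the open-circuit tap voltage: 34.8 × 405/(150 + 405) = 25.4 V.
With the supply zeroed, R1 and R2 appear in parallel from the tap: R_th = R1‖R2 = (150 × 405)/555.0 = 109 Ω.

V_th = 25.4 V, R_th = 109 Ω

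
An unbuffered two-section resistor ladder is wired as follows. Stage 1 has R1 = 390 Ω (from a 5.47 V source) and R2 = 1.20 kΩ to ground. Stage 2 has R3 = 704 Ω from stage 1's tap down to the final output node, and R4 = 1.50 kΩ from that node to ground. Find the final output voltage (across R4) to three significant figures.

V_out ≈ 2.48 V

Stage 2 presents R3+R4 = 2204 Ω as a load on stage 1's tap.
Stage 1's lower leg becomes R2‖(R3+R4) = 777.0 Ω, so V_mid = 5.47 × 777.0/1167 = 3.642 V.
Stage 2 is itself unloaded: V_out = V_mid × R4/(R3+R4) = 3.642 × 1500/2204 = 2.48 V.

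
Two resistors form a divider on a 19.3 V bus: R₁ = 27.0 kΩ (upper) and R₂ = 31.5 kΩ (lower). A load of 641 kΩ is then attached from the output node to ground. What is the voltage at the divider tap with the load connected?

The load sits in parallel with R₂: R₂‖R_L = (31.5 × 641) / (31.5 + 641) = 30.02 kΩ.
V_out = 19.3 × 30.02 / (27.0 + 30.02) = 19.3 × 30.02/57.02 = 10.2 V.

V_out ≈ 10.2 V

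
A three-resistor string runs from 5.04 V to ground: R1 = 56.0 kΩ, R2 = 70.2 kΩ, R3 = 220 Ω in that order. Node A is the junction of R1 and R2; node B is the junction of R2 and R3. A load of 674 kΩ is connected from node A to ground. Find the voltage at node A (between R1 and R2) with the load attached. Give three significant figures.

Below node A the series string R2+R3 = 70420 Ω sits in parallel with the 674000 Ω load: 63760 Ω.
V_A = 5.04 × 63760/(56000 + 63760) = 2.68 V.

V ≈ 2.68 V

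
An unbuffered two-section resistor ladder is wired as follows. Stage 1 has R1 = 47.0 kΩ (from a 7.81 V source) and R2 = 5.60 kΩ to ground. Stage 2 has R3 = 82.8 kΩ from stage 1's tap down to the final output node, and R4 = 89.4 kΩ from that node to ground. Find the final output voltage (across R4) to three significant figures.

Stage 2 presents R3+R4 = 172.2 kΩ as a load on stage 1's tap.
Stage 1's lower leg becomes R2‖(R3+R4) = 5.424 kΩ, so V_mid = 7.81 × 5.424/52.42 = 0.8080 V.
Stage 2 is itself unloaded: V_out = V_mid × R4/(R3+R4) = 0.8080 × 89.4/172.2 = 0.419 V.

V_out ≈ 0.419 V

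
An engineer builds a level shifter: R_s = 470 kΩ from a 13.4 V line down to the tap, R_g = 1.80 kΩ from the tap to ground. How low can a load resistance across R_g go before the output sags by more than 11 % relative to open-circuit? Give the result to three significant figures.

Output resistance R_th = R_s‖R_g = (470 × 1.80)/471.8 = 1.793 kΩ.
The fractional drop is R_th/(R_th + R_L); requiring this ≤ 0.110 gives R_L ≥ R_th(1/0.110 − 1) = 1.793 × 8.091 = 14.5 kΩ.

R_L(min) ≈ 14.5 kΩ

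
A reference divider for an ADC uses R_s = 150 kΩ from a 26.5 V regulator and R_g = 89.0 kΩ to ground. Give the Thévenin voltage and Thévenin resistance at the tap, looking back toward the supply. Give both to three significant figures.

V_th is the open-circuit tap voltage: 26.5 × 89.0/(150 + 89.0) = 9.87 V.
With the supply zeroed, R_s and R_g appear in parallel from the tap: R_th = R_s‖R_g = (150 × 89.0)/239.0 = 55.9 kΩ.

V_th = 9.87 V, R_th = 55.9 kΩ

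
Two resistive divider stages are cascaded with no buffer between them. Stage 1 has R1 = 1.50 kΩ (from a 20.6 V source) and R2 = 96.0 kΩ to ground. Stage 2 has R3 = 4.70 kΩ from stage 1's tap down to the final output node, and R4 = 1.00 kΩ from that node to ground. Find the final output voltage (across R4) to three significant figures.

Stage 2 presents R3+R4 = 5.700 kΩ as a load on stage 1's tap.
Stage 1's lower leg becomes R2‖(R3+R4) = 5.381 kΩ, so V_mid = 20.6 × 5.381/6.881 = 16.11 V.
Stage 2 is itself unloaded: V_out = V_mid × R4/(R3+R4) = 16.11 × 1.00/5.700 = 2.83 V.

V_out ≈ 2.83 V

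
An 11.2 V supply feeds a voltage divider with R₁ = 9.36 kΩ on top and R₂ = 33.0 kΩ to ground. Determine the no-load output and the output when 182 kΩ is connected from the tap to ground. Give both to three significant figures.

Open-circuit: V = 11.2 × 33.0/(9.36 + 33.0) = 8.73 V.
With the load, R₂ becomes R₂‖R_L = 27.93 kΩ, so V = 11.2 × 27.93/37.29 = 8.39 V.

Unloaded: 8.73 V; loaded: 8.39 V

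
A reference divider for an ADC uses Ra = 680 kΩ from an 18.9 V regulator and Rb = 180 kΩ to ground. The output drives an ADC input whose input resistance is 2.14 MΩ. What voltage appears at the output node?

The load sits in parallel with Rb: Rb‖R_L = (180 × 2140) / (180 + 2140) = 166.0 kΩ.
V_out = 18.9 × 166.0 / (680 + 166.0) = 18.9 × 166.0/846.0 = 3.71 V.

V_out ≈ 3.71 V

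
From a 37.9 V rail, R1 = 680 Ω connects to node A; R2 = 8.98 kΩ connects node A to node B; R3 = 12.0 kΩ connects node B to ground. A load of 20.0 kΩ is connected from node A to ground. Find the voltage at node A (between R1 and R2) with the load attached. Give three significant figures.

V ≈ 35.5 V

Below node A the series string R2+R3 = 20980 Ω sits in parallel with the 20000 Ω load: 10240 Ω.
V_A = 37.9 × 10240/(680 + 10240) = 35.5 V.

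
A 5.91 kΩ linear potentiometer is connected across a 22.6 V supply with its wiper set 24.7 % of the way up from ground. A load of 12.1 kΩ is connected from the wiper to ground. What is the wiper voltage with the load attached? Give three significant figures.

The wiper splits the pot into (1−α)R = 4.450 kΩ above and αR = 1.460 kΩ below.
Lower section ‖ load = 1.303 kΩ.
V_wiper = 22.6 × 1.303/(4.450 + 1.303) = 5.12 V.

V ≈ 5.12 V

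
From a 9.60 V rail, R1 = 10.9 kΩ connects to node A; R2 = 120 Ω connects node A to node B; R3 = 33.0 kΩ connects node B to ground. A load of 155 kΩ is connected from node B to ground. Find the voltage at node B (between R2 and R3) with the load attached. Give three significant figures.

V ≈ 6.83 V

At node B, R3 is in parallel with the load: R3‖R_L = 27210 Ω.
Below node A the resistance is R2 + (R3‖R_L) = 27330 Ω, so V_A = 9.60 × 27330/38230 = 6.863 V.
Then V_B = V_A × (R3‖R_L)/(R2 + R3‖R_L) = 6.863 × 27210/27330 = 6.83 V.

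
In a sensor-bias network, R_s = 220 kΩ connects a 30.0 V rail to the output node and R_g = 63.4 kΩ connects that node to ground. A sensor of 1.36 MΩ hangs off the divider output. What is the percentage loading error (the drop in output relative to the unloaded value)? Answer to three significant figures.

The divider's output (Thévenin) resistance is R_s‖R_g = 49.22 kΩ.
Fractional drop under load = R_th/(R_th + R_L) = 49.22 / (49.22 + 1360) = 0.03492.
So the output falls by 3.49 %.

3.49 %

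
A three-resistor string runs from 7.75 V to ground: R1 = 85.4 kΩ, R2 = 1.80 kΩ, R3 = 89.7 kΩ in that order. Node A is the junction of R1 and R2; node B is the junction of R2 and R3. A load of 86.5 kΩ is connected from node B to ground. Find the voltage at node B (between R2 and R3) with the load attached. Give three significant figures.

At node B, R3 is in parallel with the load: R3‖R_L = 44.04 kΩ.
Below node A the resistance is R2 + (R3‖R_L) = 45.84 kΩ, so V_A = 7.75 × 45.84/131.2 = 2.707 V.
Then V_B = V_A × (R3‖R_L)/(R2 + R3‖R_L) = 2.707 × 44.04/45.84 = 2.60 V.

V ≈ 2.60 V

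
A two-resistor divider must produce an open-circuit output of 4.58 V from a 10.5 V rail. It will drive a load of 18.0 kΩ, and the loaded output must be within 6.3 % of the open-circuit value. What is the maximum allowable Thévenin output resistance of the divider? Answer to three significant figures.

R_th ≤ 1.21 kΩ

Loading drop = R_th/(R_th + R_L) ≤ 0.0630, so R_th ≤ R_L · ε/(1−ε) = 18.0 kΩ × 0.0630/0.9370 = 1.21 kΩ.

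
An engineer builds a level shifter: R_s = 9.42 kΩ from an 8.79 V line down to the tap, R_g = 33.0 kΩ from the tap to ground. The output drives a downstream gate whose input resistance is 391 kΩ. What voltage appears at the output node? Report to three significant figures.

The load sits in parallel with R_g: R_g‖R_L = (33.0 × 391) / (33.0 + 391) = 30.43 kΩ.
V_out = 8.79 × 30.43 / (9.42 + 30.43) = 8.79 × 30.43/39.85 = 6.71 V.

V_out ≈ 6.71 V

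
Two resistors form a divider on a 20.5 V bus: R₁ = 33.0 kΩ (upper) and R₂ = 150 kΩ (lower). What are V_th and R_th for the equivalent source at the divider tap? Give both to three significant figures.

V_th = 16.8 V, R_th = 27.0 kΩ

V_th is the open-circuit tap voltage: 20.5 × 150/(33.0 + 150) = 16.8 V.
With the supply zeroed, R₁ and R₂ appear in parallel from the tap: R_th = R₁‖R₂ = (33.0 × 150)/183.0 = 27.0 kΩ.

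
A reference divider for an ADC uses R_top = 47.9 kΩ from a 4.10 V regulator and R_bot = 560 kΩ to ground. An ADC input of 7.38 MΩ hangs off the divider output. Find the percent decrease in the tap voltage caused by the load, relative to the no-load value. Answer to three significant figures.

0.594 %

The divider's output (Thévenin) resistance is R_top‖R_bot = 44.13 kΩ.
Fractional drop under load = R_th/(R_th + R_L) = 44.13 / (44.13 + 7380) = 0.005944.
So the output falls by 0.594 %.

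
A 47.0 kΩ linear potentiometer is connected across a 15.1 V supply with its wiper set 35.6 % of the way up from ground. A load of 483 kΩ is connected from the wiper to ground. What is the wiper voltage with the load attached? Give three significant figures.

The wiper splits the pot into (1−α)R = 30.27 kΩ above and αR = 16.73 kΩ below.
Lower section ‖ load = 16.17 kΩ.
V_wiper = 15.1 × 16.17/(30.27 + 16.17) = 5.26 V.

V ≈ 5.26 V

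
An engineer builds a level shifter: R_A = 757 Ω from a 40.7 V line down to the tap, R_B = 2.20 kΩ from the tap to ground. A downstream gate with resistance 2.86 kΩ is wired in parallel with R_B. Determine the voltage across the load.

The load sits in parallel with R_B: R_B‖R_L = (2200 × 2860) / (2200 + 2860) = 1243 Ω.
V_out = 40.7 × 1243 / (757 + 1243) = 40.7 × 1243/2000 = 25.3 V.
(Unloaded it would have been 30.3 V.)

V_out ≈ 25.3 V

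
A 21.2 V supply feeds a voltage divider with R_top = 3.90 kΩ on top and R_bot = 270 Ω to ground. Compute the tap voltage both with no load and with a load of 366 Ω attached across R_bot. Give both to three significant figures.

Unloaded: 1.37 V; loaded: 0.812 V

Open-circuit: V = 21.2 × 270/(3900 + 270) = 1.37 V.
With the load, R_bot becomes R_bot‖R_L = 155.4 Ω, so V = 21.2 × 155.4/4055 = 0.812 V.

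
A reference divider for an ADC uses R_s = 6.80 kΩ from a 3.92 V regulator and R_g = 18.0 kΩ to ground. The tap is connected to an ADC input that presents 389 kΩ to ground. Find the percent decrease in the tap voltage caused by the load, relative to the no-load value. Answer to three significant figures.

The divider's output (Thévenin) resistance is R_s‖R_g = 4.935 kΩ.
Fractional drop under load = R_th/(R_th + R_L) = 4.935 / (4.935 + 389) = 0.01253.
So the output falls by 1.25 %.

1.25 %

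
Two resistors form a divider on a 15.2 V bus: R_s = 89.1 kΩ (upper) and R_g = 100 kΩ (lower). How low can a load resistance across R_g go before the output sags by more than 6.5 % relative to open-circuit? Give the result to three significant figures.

Output resistance R_th = R_s‖R_g = (89.1 × 100)/189.1 = 47.12 kΩ.
The fractional drop is R_th/(R_th + R_L); requiring this ≤ 0.0650 gives R_L ≥ R_th(1/0.0650 − 1) = 47.12 × 14.38 = 678 kΩ.

R_L(min) ≈ 678 kΩ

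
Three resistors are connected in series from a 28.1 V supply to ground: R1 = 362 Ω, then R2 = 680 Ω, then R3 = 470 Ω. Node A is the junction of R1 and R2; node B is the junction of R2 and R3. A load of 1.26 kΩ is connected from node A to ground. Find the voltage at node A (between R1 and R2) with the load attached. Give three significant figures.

V ≈ 17.5 V

Below node A the series string R2+R3 = 1150 Ω sits in parallel with the 1260 Ω load: 601.2 Ω.
V_A = 28.1 × 601.2/(362 + 601.2) = 17.5 V.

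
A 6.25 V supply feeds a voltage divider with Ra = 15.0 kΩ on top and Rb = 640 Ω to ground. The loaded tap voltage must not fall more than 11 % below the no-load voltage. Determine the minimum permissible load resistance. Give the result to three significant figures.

R_L(min) ≈ 4.97 kΩ

Output resistance R_th = Ra‖Rb = (15000 × 640)/15640 = 613.8 Ω.
The fractional drop is R_th/(R_th + R_L); requiring this ≤ 0.110 gives R_L ≥ R_th(1/0.110 − 1) = 613.8 × 8.091 = 4.97 kΩ.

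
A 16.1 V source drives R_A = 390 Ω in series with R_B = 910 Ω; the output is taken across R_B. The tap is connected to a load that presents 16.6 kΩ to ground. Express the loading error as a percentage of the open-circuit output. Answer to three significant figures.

1.62 %

The divider's output (Thévenin) resistance is R_A‖R_B = 273.0 Ω.
Fractional drop under load = R_th/(R_th + R_L) = 273.0 / (273.0 + 16600) = 0.01618.
So the output falls by 1.62 %.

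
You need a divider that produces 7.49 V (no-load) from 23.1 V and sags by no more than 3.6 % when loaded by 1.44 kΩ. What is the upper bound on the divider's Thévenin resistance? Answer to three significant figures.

Loading drop = R_th/(R_th + R_L) ≤ 0.0360, so R_th ≤ R_L · ε/(1−ε) = 1.44 kΩ × 0.0360/0.9640 = 53.8 Ω.

R_th ≤ 53.8 Ω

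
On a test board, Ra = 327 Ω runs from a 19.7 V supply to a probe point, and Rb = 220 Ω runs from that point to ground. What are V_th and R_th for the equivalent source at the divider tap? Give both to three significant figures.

V_th = 7.92 V, R_th = 132 Ω

V_th is the open-circuit tap voltage: 19.7 × 220/(327 + 220) = 7.92 V.
With the supply zeroed, Ra and Rb appear in parallel from the tap: R_th = Ra‖Rb = (327 × 220)/547.0 = 132 Ω.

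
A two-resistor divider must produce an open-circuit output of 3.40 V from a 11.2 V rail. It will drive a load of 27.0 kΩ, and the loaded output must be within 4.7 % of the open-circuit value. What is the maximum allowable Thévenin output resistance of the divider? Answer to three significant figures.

R_th ≤ 1.33 kΩ

Loading drop = R_th/(R_th + R_L) ≤ 0.0470, so R_th ≤ R_L · ε/(1−ε) = 27.0 kΩ × 0.0470/0.9530 = 1.33 kΩ.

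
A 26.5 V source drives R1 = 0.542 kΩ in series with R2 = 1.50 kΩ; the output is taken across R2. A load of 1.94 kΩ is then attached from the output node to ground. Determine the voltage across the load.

V_out ≈ 16.2 V

The load sits in parallel with R2: R2‖R_L = (1500 × 1940) / (1500 + 1940) = 845.9 Ω.
V_out = 26.5 × 845.9 / (542 + 845.9) = 26.5 × 845.9/1388 = 16.2 V.
(Unloaded it would have been 19.5 V.)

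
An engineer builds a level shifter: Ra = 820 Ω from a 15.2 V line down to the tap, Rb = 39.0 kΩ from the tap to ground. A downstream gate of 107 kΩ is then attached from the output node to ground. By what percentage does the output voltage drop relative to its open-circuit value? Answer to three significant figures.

The divider's output (Thévenin) resistance is Ra‖Rb = 803.1 Ω.
Fractional drop under load = R_th/(R_th + R_L) = 803.1 / (803.1 + 107000) = 0.007450.
So the output falls by 0.745 %.

0.745 %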